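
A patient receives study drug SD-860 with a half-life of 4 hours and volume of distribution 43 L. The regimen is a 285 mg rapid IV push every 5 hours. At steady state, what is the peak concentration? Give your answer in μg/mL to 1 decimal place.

k = ln2/t½ = ln2/4 ≈ 0.173287 h⁻¹; fraction remaining f = e^(−kτ) = e^(−0.173287×5) ≈ 0.4204.
At steady state, accumulation factor R = 1/(1 − e^(−kτ)) ≈ 1.7253.
Each bolus raises the concentration by D/Vd = 285/43 ≈ 6.628 μg/mL.
Cmax,ss = C₀/(1 − f) ≈ 6.628/0.5796 ≈ 11.435 μg/mL.

11.4 μg/mL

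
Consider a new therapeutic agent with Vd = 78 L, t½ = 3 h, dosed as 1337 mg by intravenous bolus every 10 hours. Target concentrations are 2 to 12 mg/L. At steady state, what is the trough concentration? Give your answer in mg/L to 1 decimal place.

Over one 10-h interval, 10/3 ≈ 3.3333 half-lives elapse, leaving f ≈ 0.0992 of each dose.
Each bolus raises the concentration by D/Vd = 1337/78 ≈ 17.141 mg/L.
Steady-state trough Cmin,ss = C₀·f/(1−f) ≈ 17.141 × 0.0992/0.9008 ≈ 1.888 mg/L.
Trough 1.9 mg/L vs MEC 2 mg/L: subtherapeutic.

1.9 mg/L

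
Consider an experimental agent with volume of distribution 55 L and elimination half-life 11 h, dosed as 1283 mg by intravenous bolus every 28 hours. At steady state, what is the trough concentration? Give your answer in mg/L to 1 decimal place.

Over one 28-h interval, 28/11 ≈ 2.5455 half-lives elapse, leaving f ≈ 0.1713 of each dose.
At steady state, accumulation factor R = 1/(1 − e^(−kτ)) ≈ 1.2067.
Single-dose peak C₀ = D/Vd = 1283/55 ≈ 23.327 mg/L.
Cmax,ss = C₀/(1 − f) ≈ 23.327/0.8287 ≈ 28.149 mg/L.
Steady-state trough Cmin,ss = Cmax,ss·f ≈ 28.149 × 0.1713 ≈ 4.822 mg/L.

4.8 mg/L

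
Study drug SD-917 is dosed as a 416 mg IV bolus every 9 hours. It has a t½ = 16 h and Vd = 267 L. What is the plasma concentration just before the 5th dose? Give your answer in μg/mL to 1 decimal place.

2.6 μg/mL

f = (1/2)^(τ/t½) = (1/2)^(9/16) ≈ 0.6771.
C₀ = D/Vd = 416/267 ≈ 1.558 μg/mL.
Before the 5th dose, 4 doses have been given. Superposition: Cmin = C₀·(f + f² + … + f^4).
≈ 1.558 × (0.6771 + 0.4585 + 0.3104 + 0.2102) ≈ 1.558 × 1.6562 ≈ 2.580 μg/mL.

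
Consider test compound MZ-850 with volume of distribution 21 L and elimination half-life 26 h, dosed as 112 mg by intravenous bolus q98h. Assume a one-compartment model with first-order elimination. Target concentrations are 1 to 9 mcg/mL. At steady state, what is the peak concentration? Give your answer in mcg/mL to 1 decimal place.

5.8 mcg/mL

k = ln2/t½ = ln2/26 ≈ 0.026660 h⁻¹; fraction remaining f = e^(−kτ) = e^(−0.026660×98) ≈ 0.0733.
Accumulation ratio R = 1/(1 − f) ≈ 1/0.9267 ≈ 1.0791.
Each bolus raises the concentration by D/Vd = 112/21 ≈ 5.333 mcg/mL.
Steady-state peak Cmax,ss = C₀·R ≈ 5.333 × 1.0791 ≈ 5.755 mcg/mL.
Peak 5.8 mcg/mL vs MTC 9 mcg/mL: below toxic threshold.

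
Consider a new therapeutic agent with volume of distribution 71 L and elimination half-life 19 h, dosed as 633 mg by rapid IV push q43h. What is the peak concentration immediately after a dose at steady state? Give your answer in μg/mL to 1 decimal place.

11.3 μg/mL

τ/t½ = 43/19 ≈ 2.2632, so fraction remaining f = (1/2)^(43/19) ≈ 0.2083.
Accumulation ratio R = 1/(1 − f) ≈ 1/0.7917 ≈ 1.2631.
Each bolus raises the concentration by D/Vd = 633/71 ≈ 8.915 μg/mL.
Cmax,ss = C₀/(1 − f) ≈ 8.915/0.7917 ≈ 11.261 μg/mL.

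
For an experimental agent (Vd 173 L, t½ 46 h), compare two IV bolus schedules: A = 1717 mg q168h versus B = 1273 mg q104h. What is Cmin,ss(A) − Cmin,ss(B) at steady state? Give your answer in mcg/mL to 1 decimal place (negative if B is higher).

Regimen A: f = (1/2)^(168/46) ≈ 0.0795; Cmin,ss = (1717/173)·f/(1−f) ≈ 0.857 mcg/mL.
Regimen B: f = (1/2)^(104/46) ≈ 0.2086; Cmin,ss = (1273/173)·f/(1−f) ≈ 1.940 mcg/mL.
Difference ≈ 0.857 − 1.940 ≈ -1.083 mcg/mL.

-1.1 mcg/mL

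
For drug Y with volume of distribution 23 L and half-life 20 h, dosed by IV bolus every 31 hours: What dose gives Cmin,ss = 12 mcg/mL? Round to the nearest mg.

532 mg

τ/t½ = 31/20 ≈ 1.55, so f = (1/2)^(31/20) ≈ 0.341510.
Cmin,ss = (D/Vd)·f/(1−f), so D = Cmin,ss·Vd·(1−f)/f.
D = 12 × 23 × (1−f)/f ≈ 12 × 23 × 1.92817 ≈ 532.17 mg.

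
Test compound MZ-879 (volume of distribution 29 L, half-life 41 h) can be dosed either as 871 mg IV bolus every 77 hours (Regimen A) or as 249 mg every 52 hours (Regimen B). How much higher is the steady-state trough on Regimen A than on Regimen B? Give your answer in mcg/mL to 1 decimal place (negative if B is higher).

Regimen A: f = (1/2)^(77/41) ≈ 0.2721; Cmin,ss = (871/29)·f/(1−f) ≈ 11.227 mcg/mL.
Regimen B: f = (1/2)^(52/41) ≈ 0.4152; Cmin,ss = (249/29)·f/(1−f) ≈ 6.096 mcg/mL.
Difference ≈ 11.227 − 6.096 ≈ 5.131 mcg/mL.

5.1 mcg/mL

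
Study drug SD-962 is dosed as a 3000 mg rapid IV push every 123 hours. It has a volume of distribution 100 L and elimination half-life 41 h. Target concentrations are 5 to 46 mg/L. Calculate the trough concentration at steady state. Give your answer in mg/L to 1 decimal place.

4.3 mg/L

τ = 123 h = 3 half-lives, so f = (1/2)^3 = 0.125.
At steady state, R = 1/(1 − 0.125) = 8/7.
Single-dose peak C₀ = D/Vd = 3000/100 = 30 mg/L.
Steady-state peak Cmax,ss = C₀·R = 30 × 8/7 ≈ 34.286 mg/L.
Steady-state trough Cmin,ss = Cmax,ss·f ≈ 34.286 × 0.125 ≈ 4.286 mg/L.
Trough 4.3 mg/L vs MEC 5 mg/L: subtherapeutic.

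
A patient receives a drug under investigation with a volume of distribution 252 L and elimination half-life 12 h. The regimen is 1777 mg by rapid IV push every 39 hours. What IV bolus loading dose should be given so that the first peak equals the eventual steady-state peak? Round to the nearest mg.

f = (1/2)^(39/12) ≈ 0.105112; accumulation ratio R = 1/(1−f) ≈ 1.11746.
Loading dose to hit Cmax,ss on first dose: D_load = D_maint·R ≈ 1777 × 1.11746 ≈ 1985.73 mg.

1986 mg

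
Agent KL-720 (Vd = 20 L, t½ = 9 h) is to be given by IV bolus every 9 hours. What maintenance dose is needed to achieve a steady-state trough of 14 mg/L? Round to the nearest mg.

τ/t½ = 9/9 ≈ 1, so f = (1/2)^(9/9) ≈ 0.500000.
Cmin,ss = (D/Vd)·f/(1−f), so D = Cmin,ss·Vd·(1−f)/f.
D = 14 × 20 × (1−f)/f ≈ 14 × 20 × 1.00000 ≈ 280.00 mg.

280 mg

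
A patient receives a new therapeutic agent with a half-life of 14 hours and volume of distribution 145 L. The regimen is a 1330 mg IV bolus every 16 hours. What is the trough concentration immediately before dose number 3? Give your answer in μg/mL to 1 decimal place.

6.0 μg/mL

f = (1/2)^(τ/t½) = (1/2)^(16/14) ≈ 0.4529.
C₀ = D/Vd = 1330/145 ≈ 9.172 μg/mL.
Before the 3rd dose, 2 doses have been given. Superposition: Cmin = C₀·(f + f²).
≈ 9.172 × (0.4529 + 0.2051) ≈ 9.172 × 0.6580 ≈ 6.035 μg/mL.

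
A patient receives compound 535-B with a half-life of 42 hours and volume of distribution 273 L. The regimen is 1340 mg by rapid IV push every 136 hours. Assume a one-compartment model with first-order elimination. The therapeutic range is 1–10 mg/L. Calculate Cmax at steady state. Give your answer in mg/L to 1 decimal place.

Over one 136-h interval, 136/42 ≈ 3.2381 half-lives elapse, leaving f ≈ 0.1060 of each dose.
Accumulation ratio R = 1/(1 − f) ≈ 1/0.8940 ≈ 1.1186.
Each bolus raises the concentration by D/Vd = 1340/273 ≈ 4.908 mg/L.
Steady-state peak Cmax,ss = C₀·R ≈ 4.908 × 1.1186 ≈ 5.490 mg/L.
Peak 5.5 mg/L vs MTC 10 mg/L: below toxic threshold.

5.5 mg/L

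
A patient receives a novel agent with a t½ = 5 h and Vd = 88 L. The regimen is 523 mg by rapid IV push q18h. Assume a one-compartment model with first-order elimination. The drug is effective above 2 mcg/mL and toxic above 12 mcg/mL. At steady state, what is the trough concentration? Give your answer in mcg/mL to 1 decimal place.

Over one 18-h interval, 18/5 ≈ 3.6 half-lives elapse, leaving f ≈ 0.0825 of each dose.
Accumulation ratio R = 1/(1 − f) ≈ 1/0.9175 ≈ 1.0899.
Single-dose peak C₀ = D/Vd = 523/88 ≈ 5.943 mcg/mL.
Cmax,ss = C₀/(1 − f) ≈ 5.943/0.9175 ≈ 6.477 mcg/mL.
Steady-state trough Cmin,ss = Cmax,ss·f ≈ 6.477 × 0.0825 ≈ 0.534 mcg/mL.
Trough 0.5 mcg/mL vs MEC 2 mcg/mL: subtherapeutic.

0.5 mcg/mL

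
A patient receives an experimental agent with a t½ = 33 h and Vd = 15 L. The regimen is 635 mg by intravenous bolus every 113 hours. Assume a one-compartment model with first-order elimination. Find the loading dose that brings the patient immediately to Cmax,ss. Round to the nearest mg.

f = (1/2)^(113/33) ≈ 0.093154; accumulation ratio R = 1/(1−f) ≈ 1.10272.
Loading dose to hit Cmax,ss on first dose: D_load = D_maint·R ≈ 635 × 1.10272 ≈ 700.23 mg.

700 mg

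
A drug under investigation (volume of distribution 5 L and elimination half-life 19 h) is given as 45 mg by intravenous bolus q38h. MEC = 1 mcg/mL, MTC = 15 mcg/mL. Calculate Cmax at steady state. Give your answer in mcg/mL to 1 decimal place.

τ = 38 h = 2 half-lives, so f = (1/2)^2 = 0.25.
At steady state, R = 1/(1 − 0.25) = 4/3.
Single-dose peak C₀ = D/Vd = 45/5 = 9 mcg/mL.
Steady-state peak Cmax,ss = C₀·R = 9 × 4/3 ≈ 12.000 mcg/mL.
Peak 12.0 mcg/mL vs MTC 15 mcg/mL: below toxic threshold.

12.0 mcg/mL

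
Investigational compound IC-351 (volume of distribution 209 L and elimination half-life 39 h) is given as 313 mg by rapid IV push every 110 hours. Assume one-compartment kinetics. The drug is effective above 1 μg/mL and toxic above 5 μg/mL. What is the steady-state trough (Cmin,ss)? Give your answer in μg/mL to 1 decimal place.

0.2 μg/mL

τ/t½ = 110/39 ≈ 2.8205, so fraction remaining f = (1/2)^(110/39) ≈ 0.1416.
Single-dose peak C₀ = D/Vd = 313/209 ≈ 1.498 μg/mL.
Steady-state trough Cmin,ss = C₀·f/(1−f) ≈ 1.498 × 0.1416/0.8584 ≈ 0.247 μg/mL.
Trough 0.2 μg/mL vs MEC 1 μg/mL: subtherapeutic.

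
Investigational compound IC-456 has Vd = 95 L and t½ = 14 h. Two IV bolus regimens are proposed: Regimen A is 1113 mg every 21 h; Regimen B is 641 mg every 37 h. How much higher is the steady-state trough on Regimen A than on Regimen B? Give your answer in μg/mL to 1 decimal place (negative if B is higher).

Regimen A: f = (1/2)^(21/14) ≈ 0.3536; Cmin,ss = (1113/95)·f/(1−f) ≈ 6.409 μg/mL.
Regimen B: f = (1/2)^(37/14) ≈ 0.1601; Cmin,ss = (641/95)·f/(1−f) ≈ 1.286 μg/mL.
Difference ≈ 6.409 − 1.286 ≈ 5.123 μg/mL.

5.1 μg/mL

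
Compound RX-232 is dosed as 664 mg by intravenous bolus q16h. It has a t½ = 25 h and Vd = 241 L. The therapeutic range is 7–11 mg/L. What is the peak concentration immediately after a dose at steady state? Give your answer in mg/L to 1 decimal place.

τ/t½ = 16/25 ≈ 0.64, so fraction remaining f = (1/2)^(16/25) ≈ 0.6417.
Accumulation ratio R = 1/(1 − f) ≈ 1/0.3583 ≈ 2.7910.
Single-dose peak C₀ = D/Vd = 664/241 ≈ 2.755 mg/L.
Steady-state peak Cmax,ss = C₀·R ≈ 2.755 × 2.7910 ≈ 7.689 mg/L.
Peak 7.7 mg/L vs MTC 11 mg/L: below toxic threshold.

7.7 mg/L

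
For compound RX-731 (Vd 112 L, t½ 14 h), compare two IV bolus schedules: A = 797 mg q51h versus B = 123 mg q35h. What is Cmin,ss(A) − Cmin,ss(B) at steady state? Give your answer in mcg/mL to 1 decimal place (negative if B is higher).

0.4 mcg/mL

Regimen A: f = (1/2)^(51/14) ≈ 0.0801; Cmin,ss = (797/112)·f/(1−f) ≈ 0.620 mcg/mL.
Regimen B: f = (1/2)^(35/14) ≈ 0.1768; Cmin,ss = (123/112)·f/(1−f) ≈ 0.236 mcg/mL.
Difference ≈ 0.620 − 0.236 ≈ 0.384 mcg/mL.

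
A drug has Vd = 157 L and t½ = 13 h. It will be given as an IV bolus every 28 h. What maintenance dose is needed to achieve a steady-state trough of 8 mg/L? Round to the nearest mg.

τ/t½ = 28/13 ≈ 2.1538, so f = (1/2)^(28/13) ≈ 0.224713.
Cmin,ss = (D/Vd)·f/(1−f), so D = Cmin,ss·Vd·(1−f)/f.
D = 8 × 157 × (1−f)/f ≈ 8 × 157 × 3.45012 ≈ 4333.35 mg.

4333 mg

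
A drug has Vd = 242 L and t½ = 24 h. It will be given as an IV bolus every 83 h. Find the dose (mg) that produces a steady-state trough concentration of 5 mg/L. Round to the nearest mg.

12090 mg

τ/t½ = 83/24 ≈ 3.4583, so f = (1/2)^(83/24) ≈ 0.090978.
Cmin,ss = (D/Vd)·f/(1−f), so D = Cmin,ss·Vd·(1−f)/f.
D = 5 × 242 × (1−f)/f ≈ 5 × 242 × 9.99167 ≈ 12089.92 mg.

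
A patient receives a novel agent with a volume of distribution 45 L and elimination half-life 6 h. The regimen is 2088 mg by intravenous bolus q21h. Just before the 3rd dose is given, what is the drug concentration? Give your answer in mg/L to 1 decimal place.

f = (1/2)^(τ/t½) = (1/2)^(21/6) ≈ 0.0884.
C₀ = D/Vd = 2088/45 ≈ 46.400 mg/L.
Before the 3rd dose, 2 doses have been given. Superposition: Cmin = C₀·(f + f²).
≈ 46.400 × (0.0884 + 0.0078) ≈ 46.400 × 0.0962 ≈ 4.464 mg/L.

4.5 mg/L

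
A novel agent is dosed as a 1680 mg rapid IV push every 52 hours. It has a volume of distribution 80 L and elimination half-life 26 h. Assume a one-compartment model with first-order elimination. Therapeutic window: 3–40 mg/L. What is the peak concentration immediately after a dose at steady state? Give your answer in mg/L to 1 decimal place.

The dosing interval is 2 half-lives, so f = 2^(−2) = 0.25.
Accumulation ratio R = 1/(1 − f) = 1/0.75 = 4/3.
Single-dose peak C₀ = D/Vd = 1680/80 = 21 mg/L.
Steady-state peak Cmax,ss = C₀·R = 21 × 4/3 ≈ 28.000 mg/L.
Peak 28.0 mg/L vs MTC 40 mg/L: below toxic threshold.

28.0 mg/L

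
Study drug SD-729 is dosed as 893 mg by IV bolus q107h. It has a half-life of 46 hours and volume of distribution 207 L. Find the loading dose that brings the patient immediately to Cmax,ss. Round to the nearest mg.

1115 mg

f = (1/2)^(107/46) ≈ 0.199424; accumulation ratio R = 1/(1−f) ≈ 1.24910.
Loading dose to hit Cmax,ss on first dose: D_load = D_maint·R ≈ 893 × 1.24910 ≈ 1115.45 mg.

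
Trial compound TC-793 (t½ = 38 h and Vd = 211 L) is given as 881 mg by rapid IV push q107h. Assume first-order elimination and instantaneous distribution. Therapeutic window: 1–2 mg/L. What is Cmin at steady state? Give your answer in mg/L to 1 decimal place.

τ/t½ = 107/38 ≈ 2.8158, so fraction remaining f = (1/2)^(107/38) ≈ 0.1420.
At steady state, accumulation factor R = 1/(1 − e^(−kτ)) ≈ 1.1655.
Each bolus raises the concentration by D/Vd = 881/211 ≈ 4.175 mg/L.
Cmax,ss = C₀/(1 − f) ≈ 4.175/0.8580 ≈ 4.866 mg/L.
Steady-state trough Cmin,ss = Cmax,ss·f ≈ 4.866 × 0.1420 ≈ 0.691 mg/L.
Trough 0.7 mg/L vs MEC 1 mg/L: subtherapeutic.

0.7 mg/L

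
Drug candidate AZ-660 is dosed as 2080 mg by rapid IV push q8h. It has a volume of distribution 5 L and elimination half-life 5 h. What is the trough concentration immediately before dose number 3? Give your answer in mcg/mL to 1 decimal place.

182.5 mcg/mL

f = (1/2)^(τ/t½) = (1/2)^(8/5) ≈ 0.3299.
C₀ = D/Vd = 2080/5 ≈ 416.000 mcg/mL.
Before the 3rd dose, 2 doses have been given. Superposition: Cmin = C₀·(f + f²).
≈ 416.000 × (0.3299 + 0.1088) ≈ 416.000 × 0.4387 ≈ 182.499 mcg/mL.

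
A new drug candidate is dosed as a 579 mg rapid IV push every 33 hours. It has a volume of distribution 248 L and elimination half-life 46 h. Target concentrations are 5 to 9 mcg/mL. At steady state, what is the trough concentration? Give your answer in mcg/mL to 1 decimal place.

3.6 mcg/mL

Over one 33-h interval, 33/46 ≈ 0.71739 half-lives elapse, leaving f ≈ 0.6082 of each dose.
At steady state, accumulation factor R = 1/(1 − e^(−kτ)) ≈ 2.5523.
Single-dose peak C₀ = D/Vd = 579/248 ≈ 2.335 mcg/mL.
Steady-state peak Cmax,ss = C₀·R ≈ 2.335 × 2.5523 ≈ 5.960 mcg/mL.
One interval later, Cmin,ss = Cmax,ss·e^(−kτ) ≈ 5.960 × 0.6082 ≈ 3.625 mcg/mL.
Trough 3.6 mcg/mL vs MEC 5 mcg/mL: subtherapeutic.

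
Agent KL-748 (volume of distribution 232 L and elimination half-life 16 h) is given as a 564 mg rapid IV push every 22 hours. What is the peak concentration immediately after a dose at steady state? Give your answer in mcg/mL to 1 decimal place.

4.0 mcg/mL

k = ln2/t½ = ln2/16 ≈ 0.043322 h⁻¹; fraction remaining f = e^(−kτ) = e^(−0.043322×22) ≈ 0.3856.
At steady state, accumulation factor R = 1/(1 − e^(−kτ)) ≈ 1.6276.
Each bolus raises the concentration by D/Vd = 564/232 ≈ 2.431 mcg/mL.
Steady-state peak Cmax,ss = C₀·R ≈ 2.431 × 1.6276 ≈ 3.957 mcg/mL.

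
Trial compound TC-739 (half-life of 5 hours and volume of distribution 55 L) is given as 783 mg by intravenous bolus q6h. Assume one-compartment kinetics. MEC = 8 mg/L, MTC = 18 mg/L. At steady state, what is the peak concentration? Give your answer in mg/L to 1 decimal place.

25.2 mg/L

τ/t½ = 6/5 ≈ 1.2, so fraction remaining f = (1/2)^(6/5) ≈ 0.4353.
At steady state, accumulation factor R = 1/(1 − e^(−kτ)) ≈ 1.7709.
Single-dose peak C₀ = D/Vd = 783/55 ≈ 14.236 mg/L.
Steady-state peak Cmax,ss = C₀·R ≈ 14.236 × 1.7709 ≈ 25.211 mg/L.
Peak 25.2 mg/L vs MTC 18 mg/L: exceeds toxic threshold.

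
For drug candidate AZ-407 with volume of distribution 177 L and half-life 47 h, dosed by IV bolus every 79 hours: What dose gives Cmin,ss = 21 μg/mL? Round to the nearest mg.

8200 mg

τ/t½ = 79/47 ≈ 1.6809, so f = (1/2)^(79/47) ≈ 0.311899.
Cmin,ss = (D/Vd)·f/(1−f), so D = Cmin,ss·Vd·(1−f)/f.
D = 21 × 177 × (1−f)/f ≈ 21 × 177 × 2.20617 ≈ 8200.33 mg.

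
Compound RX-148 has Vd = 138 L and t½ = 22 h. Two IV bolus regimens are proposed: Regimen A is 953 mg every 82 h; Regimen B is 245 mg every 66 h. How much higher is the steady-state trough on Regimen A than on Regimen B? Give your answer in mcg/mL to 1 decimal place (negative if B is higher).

0.3 mcg/mL

Regimen A: f = (1/2)^(82/22) ≈ 0.0755; Cmin,ss = (953/138)·f/(1−f) ≈ 0.564 mcg/mL.
Regimen B: f = (1/2)^(66/22) ≈ 0.1250; Cmin,ss = (245/138)·f/(1−f) ≈ 0.254 mcg/mL.
Difference ≈ 0.564 − 0.254 ≈ 0.310 mcg/mL.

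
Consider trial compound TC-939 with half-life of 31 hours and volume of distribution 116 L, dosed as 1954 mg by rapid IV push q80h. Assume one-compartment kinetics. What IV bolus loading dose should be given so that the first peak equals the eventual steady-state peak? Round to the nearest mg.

f = (1/2)^(80/31) ≈ 0.167166; accumulation ratio R = 1/(1−f) ≈ 1.20072.
Loading dose to hit Cmax,ss on first dose: D_load = D_maint·R ≈ 1954 × 1.20072 ≈ 2346.21 mg.

2346 mg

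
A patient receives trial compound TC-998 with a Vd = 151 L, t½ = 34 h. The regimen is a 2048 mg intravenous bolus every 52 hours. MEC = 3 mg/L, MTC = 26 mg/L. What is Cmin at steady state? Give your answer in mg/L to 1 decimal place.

7.2 mg/L

k = ln2/t½ = ln2/34 ≈ 0.020387 h⁻¹; fraction remaining f = e^(−kτ) = e^(−0.020387×52) ≈ 0.3464.
Each bolus raises the concentration by D/Vd = 2048/151 ≈ 13.563 mg/L.
Steady-state trough Cmin,ss = C₀·f/(1−f) ≈ 13.563 × 0.3464/0.6536 ≈ 7.188 mg/L.
Trough 7.2 mg/L vs MEC 3 mg/L: adequate.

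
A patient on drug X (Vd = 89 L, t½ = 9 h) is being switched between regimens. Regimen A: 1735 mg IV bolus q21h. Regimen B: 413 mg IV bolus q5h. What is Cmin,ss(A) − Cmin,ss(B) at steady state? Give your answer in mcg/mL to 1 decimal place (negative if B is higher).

Regimen A: f = (1/2)^(21/9) ≈ 0.1984; Cmin,ss = (1735/89)·f/(1−f) ≈ 4.825 mcg/mL.
Regimen B: f = (1/2)^(5/9) ≈ 0.6804; Cmin,ss = (413/89)·f/(1−f) ≈ 9.879 mcg/mL.
Difference ≈ 4.825 − 9.879 ≈ -5.054 mcg/mL.

-5.1 mcg/mL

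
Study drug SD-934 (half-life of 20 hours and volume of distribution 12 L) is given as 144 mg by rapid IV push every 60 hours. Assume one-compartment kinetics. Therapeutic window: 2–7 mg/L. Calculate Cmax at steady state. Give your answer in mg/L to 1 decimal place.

The dosing interval is 3 half-lives, so f = 2^(−3) = 0.125.
Accumulation ratio R = 1/(1 − f) = 1/0.875 = 8/7.
Single-dose peak C₀ = D/Vd = 144/12 = 12 mg/L.
Steady-state peak Cmax,ss = C₀·R = 12 × 8/7 ≈ 13.714 mg/L.
Peak 13.7 mg/L vs MTC 7 mg/L: exceeds toxic threshold.

13.7 mg/L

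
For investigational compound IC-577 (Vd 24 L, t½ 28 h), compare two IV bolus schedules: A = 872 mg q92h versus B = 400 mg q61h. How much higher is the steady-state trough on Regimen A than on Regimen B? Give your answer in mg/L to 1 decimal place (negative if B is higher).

-0.6 mg/L

Regimen A: f = (1/2)^(92/28) ≈ 0.1025; Cmin,ss = (872/24)·f/(1−f) ≈ 4.149 mg/L.
Regimen B: f = (1/2)^(61/28) ≈ 0.2209; Cmin,ss = (400/24)·f/(1−f) ≈ 4.726 mg/L.
Difference ≈ 4.149 − 4.726 ≈ -0.577 mg/L.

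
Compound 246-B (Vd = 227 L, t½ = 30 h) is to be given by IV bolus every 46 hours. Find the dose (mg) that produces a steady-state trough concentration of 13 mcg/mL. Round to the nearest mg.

τ/t½ = 46/30 ≈ 1.5333, so f = (1/2)^(46/30) ≈ 0.345478.
Cmin,ss = (D/Vd)·f/(1−f), so D = Cmin,ss·Vd·(1−f)/f.
D = 13 × 227 × (1−f)/f ≈ 13 × 227 × 1.89454 ≈ 5590.79 mg.

5591 mg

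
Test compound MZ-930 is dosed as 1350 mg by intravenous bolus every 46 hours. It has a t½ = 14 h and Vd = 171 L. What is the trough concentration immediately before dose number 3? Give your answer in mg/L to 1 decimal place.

f = (1/2)^(τ/t½) = (1/2)^(46/14) ≈ 0.1025.
C₀ = D/Vd = 1350/171 ≈ 7.895 mg/L.
Before the 3rd dose, 2 doses have been given. Superposition: Cmin = C₀·(f + f²).
≈ 7.895 × (0.1025 + 0.0105) ≈ 7.895 × 0.1130 ≈ 0.892 mg/L.

0.9 mg/L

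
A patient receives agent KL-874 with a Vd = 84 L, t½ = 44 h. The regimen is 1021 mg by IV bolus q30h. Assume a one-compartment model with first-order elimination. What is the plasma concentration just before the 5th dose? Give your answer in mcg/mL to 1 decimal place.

f = (1/2)^(τ/t½) = (1/2)^(30/44) ≈ 0.6234.
C₀ = D/Vd = 1021/84 ≈ 12.155 mcg/mL.
Before the 5th dose, 4 doses have been given. Superposition: Cmin = C₀·(f + f² + … + f^4).
≈ 12.155 × (0.6234 + 0.3886 + 0.2423 + 0.1510) ≈ 12.155 × 1.4053 ≈ 17.081 mcg/mL.

17.1 mcg/mL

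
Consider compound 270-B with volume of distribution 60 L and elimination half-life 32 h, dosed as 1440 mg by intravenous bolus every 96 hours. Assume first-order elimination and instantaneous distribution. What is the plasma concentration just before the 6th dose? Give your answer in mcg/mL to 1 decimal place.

f = (1/2)^(τ/t½) = (1/2)^(96/32) ≈ 0.1250.
C₀ = D/Vd = 1440/60 ≈ 24.000 mcg/mL.
Before the 6th dose, 5 doses have been given. Superposition: Cmin = C₀·(f + f² + … + f^5).
≈ 24.000 × (0.1250 + 0.0156 + 0.0020 + 0.0002 + 0.0000) ≈ 24.000 × 0.1428 ≈ 3.427 mcg/mL.

3.4 mcg/mL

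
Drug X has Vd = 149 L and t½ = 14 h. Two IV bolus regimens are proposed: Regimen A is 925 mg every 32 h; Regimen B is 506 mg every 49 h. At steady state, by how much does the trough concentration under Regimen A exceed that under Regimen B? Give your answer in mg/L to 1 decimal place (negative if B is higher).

1.3 mg/L

Regimen A: f = (1/2)^(32/14) ≈ 0.2051; Cmin,ss = (925/149)·f/(1−f) ≈ 1.602 mg/L.
Regimen B: f = (1/2)^(49/14) ≈ 0.0884; Cmin,ss = (506/149)·f/(1−f) ≈ 0.329 mg/L.
Difference ≈ 1.602 − 0.329 ≈ 1.273 mg/L.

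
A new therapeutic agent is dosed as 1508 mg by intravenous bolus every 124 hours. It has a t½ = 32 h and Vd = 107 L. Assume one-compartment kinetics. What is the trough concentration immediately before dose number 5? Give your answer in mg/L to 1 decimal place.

f = (1/2)^(τ/t½) = (1/2)^(124/32) ≈ 0.0682.
C₀ = D/Vd = 1508/107 ≈ 14.093 mg/L.
Before the 5th dose, 4 doses have been given. Superposition: Cmin = C₀·(f + f² + … + f^4).
≈ 14.093 × (0.0682 + 0.0047 + 0.0003 + 0.0000) ≈ 14.093 × 0.0732 ≈ 1.032 mg/L.

1.0 mg/L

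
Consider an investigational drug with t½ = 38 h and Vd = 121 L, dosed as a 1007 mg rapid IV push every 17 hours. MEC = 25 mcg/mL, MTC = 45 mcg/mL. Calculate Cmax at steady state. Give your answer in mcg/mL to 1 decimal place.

Over one 17-h interval, 17/38 ≈ 0.44737 half-lives elapse, leaving f ≈ 0.7334 of each dose.
Accumulation ratio R = 1/(1 − f) ≈ 1/0.2666 ≈ 3.7509.
Single-dose peak C₀ = D/Vd = 1007/121 ≈ 8.322 mcg/mL.
Steady-state peak Cmax,ss = C₀·R ≈ 8.322 × 3.7509 ≈ 31.215 mcg/mL.
Peak 31.2 mcg/mL vs MTC 45 mcg/mL: below toxic threshold.

31.2 mcg/mL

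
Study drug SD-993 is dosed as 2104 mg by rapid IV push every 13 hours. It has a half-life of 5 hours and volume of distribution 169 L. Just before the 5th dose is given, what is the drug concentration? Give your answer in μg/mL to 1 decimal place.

2.5 μg/mL

f = (1/2)^(τ/t½) = (1/2)^(13/5) ≈ 0.1649.
C₀ = D/Vd = 2104/169 ≈ 12.450 μg/mL.
Before the 5th dose, 4 doses have been given. Superposition: Cmin = C₀·(f + f² + … + f^4).
≈ 12.450 × (0.1649 + 0.0272 + 0.0045 + 0.0007) ≈ 12.450 × 0.1973 ≈ 2.456 μg/mL.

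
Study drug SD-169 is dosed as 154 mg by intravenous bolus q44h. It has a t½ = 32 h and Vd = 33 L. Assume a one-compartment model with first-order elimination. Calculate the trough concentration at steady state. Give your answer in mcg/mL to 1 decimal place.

2.9 mcg/mL

τ/t½ = 44/32 ≈ 1.375, so fraction remaining f = (1/2)^(44/32) ≈ 0.3856.
At steady state, accumulation factor R = 1/(1 − e^(−kτ)) ≈ 1.6276.
Single-dose peak C₀ = D/Vd = 154/33 ≈ 4.667 mcg/mL.
Cmax,ss = C₀/(1 − f) ≈ 4.667/0.6144 ≈ 7.596 mcg/mL.
One interval later, Cmin,ss = Cmax,ss·e^(−kτ) ≈ 7.596 × 0.3856 ≈ 2.929 mcg/mL.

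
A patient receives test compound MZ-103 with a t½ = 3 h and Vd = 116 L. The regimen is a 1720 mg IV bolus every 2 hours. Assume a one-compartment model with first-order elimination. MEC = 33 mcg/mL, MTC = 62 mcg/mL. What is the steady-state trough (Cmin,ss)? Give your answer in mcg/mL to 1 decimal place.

Over one 2-h interval, 2/3 ≈ 0.66667 half-lives elapse, leaving f ≈ 0.6300 of each dose.
Single-dose peak C₀ = D/Vd = 1720/116 ≈ 14.828 mcg/mL.
Steady-state trough Cmin,ss = C₀·f/(1−f) ≈ 14.828 × 0.6300/0.3700 ≈ 25.248 mcg/mL.
Trough 25.2 mcg/mL vs MEC 33 mcg/mL: subtherapeutic.

25.2 mcg/mL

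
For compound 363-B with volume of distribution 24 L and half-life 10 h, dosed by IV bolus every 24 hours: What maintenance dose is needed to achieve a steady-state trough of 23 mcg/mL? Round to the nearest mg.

2361 mg

τ/t½ = 24/10 ≈ 2.4, so f = (1/2)^(24/10) ≈ 0.189465.
Cmin,ss = (D/Vd)·f/(1−f), so D = Cmin,ss·Vd·(1−f)/f.
D = 23 × 24 × (1−f)/f ≈ 23 × 24 × 4.27802 ≈ 2361.47 mg.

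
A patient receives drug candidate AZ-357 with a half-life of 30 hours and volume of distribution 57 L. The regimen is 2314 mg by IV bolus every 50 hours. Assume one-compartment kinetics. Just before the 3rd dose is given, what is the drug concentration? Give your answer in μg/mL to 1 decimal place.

f = (1/2)^(τ/t½) = (1/2)^(50/30) ≈ 0.3150.
C₀ = D/Vd = 2314/57 ≈ 40.596 μg/mL.
Before the 3rd dose, 2 doses have been given. Superposition: Cmin = C₀·(f + f²).
≈ 40.596 × (0.3150 + 0.0992) ≈ 40.596 × 0.4142 ≈ 16.815 μg/mL.

16.8 μg/mL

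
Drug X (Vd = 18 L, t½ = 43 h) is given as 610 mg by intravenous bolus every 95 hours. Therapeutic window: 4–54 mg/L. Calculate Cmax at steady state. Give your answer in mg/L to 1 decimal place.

43.2 mg/L

τ/t½ = 95/43 ≈ 2.2093, so fraction remaining f = (1/2)^(95/43) ≈ 0.2162.
At steady state, accumulation factor R = 1/(1 − e^(−kτ)) ≈ 1.2758.
Each bolus raises the concentration by D/Vd = 610/18 ≈ 33.889 mg/L.
Steady-state peak Cmax,ss = C₀·R ≈ 33.889 × 1.2758 ≈ 43.236 mg/L.
Peak 43.2 mg/L vs MTC 54 mg/L: below toxic threshold.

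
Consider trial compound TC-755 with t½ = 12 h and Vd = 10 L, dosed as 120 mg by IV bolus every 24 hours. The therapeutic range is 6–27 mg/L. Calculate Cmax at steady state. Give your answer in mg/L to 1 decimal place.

τ = 24 h = 2 half-lives, so f = (1/2)^2 = 0.25.
Accumulation ratio R = 1/(1 − f) = 1/0.75 = 4/3.
Single-dose peak C₀ = D/Vd = 120/10 = 12 mg/L.
Steady-state peak Cmax,ss = C₀·R = 12 × 4/3 ≈ 16.000 mg/L.
Peak 16.0 mg/L vs MTC 27 mg/L: below toxic threshold.

16.0 mg/L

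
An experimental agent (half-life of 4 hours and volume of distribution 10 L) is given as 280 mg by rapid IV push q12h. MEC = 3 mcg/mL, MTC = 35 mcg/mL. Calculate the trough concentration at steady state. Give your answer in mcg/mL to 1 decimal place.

4.0 mcg/mL

τ = 12 h = 3 half-lives, so f = (1/2)^3 = 0.125.
At steady state, R = 1/(1 − 0.125) = 8/7.
Single-dose peak C₀ = D/Vd = 280/10 = 28 mcg/mL.
Steady-state peak Cmax,ss = C₀·R = 28 × 8/7 ≈ 32.000 mcg/mL.
Steady-state trough Cmin,ss = Cmax,ss·f ≈ 32.000 × 0.125 ≈ 4.000 mcg/mL.
Trough 4.0 mcg/mL vs MEC 3 mcg/mL: adequate.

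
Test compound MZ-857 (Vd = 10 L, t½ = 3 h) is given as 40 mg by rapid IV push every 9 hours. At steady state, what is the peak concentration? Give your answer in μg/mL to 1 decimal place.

The dosing interval is 3 half-lives, so f = 2^(−3) = 0.125.
At steady state, R = 1/(1 − 0.125) = 8/7.
Single-dose peak C₀ = D/Vd = 40/10 = 4 μg/mL.
Steady-state peak Cmax,ss = C₀·R = 4 × 8/7 ≈ 4.571 μg/mL.

4.6 μg/mL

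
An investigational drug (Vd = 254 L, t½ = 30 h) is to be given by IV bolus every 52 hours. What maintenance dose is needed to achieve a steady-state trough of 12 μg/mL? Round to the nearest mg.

τ/t½ = 52/30 ≈ 1.7333, so f = (1/2)^(52/30) ≈ 0.300756.
Cmin,ss = (D/Vd)·f/(1−f), so D = Cmin,ss·Vd·(1−f)/f.
D = 12 × 254 × (1−f)/f ≈ 12 × 254 × 2.32495 ≈ 7086.45 mg.

7086 mg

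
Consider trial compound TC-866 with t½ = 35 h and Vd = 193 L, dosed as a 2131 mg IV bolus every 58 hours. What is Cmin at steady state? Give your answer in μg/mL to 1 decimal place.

5.1 μg/mL

Over one 58-h interval, 58/35 ≈ 1.6571 half-lives elapse, leaving f ≈ 0.3171 of each dose.
At steady state, accumulation factor R = 1/(1 − e^(−kτ)) ≈ 1.4643.
Each bolus raises the concentration by D/Vd = 2131/193 ≈ 11.041 μg/mL.
Steady-state peak Cmax,ss = C₀·R ≈ 11.041 × 1.4643 ≈ 16.167 μg/mL.
One interval later, Cmin,ss = Cmax,ss·e^(−kτ) ≈ 16.167 × 0.3171 ≈ 5.127 μg/mL.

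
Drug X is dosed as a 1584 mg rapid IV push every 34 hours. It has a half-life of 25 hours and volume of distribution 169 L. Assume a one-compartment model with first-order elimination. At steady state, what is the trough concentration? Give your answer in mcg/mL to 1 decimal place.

6.0 mcg/mL

Over one 34-h interval, 34/25 ≈ 1.36 half-lives elapse, leaving f ≈ 0.3896 of each dose.
At steady state, accumulation factor R = 1/(1 − e^(−kτ)) ≈ 1.6383.
Each bolus raises the concentration by D/Vd = 1584/169 ≈ 9.373 mcg/mL.
Cmax,ss = C₀/(1 − f) ≈ 9.373/0.6104 ≈ 15.356 mcg/mL.
Steady-state trough Cmin,ss = Cmax,ss·f ≈ 15.356 × 0.3896 ≈ 5.983 mcg/mL.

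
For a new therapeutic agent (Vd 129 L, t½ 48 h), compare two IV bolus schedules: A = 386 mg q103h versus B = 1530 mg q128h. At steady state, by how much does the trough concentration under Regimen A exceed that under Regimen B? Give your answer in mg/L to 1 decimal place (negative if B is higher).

Regimen A: f = (1/2)^(103/48) ≈ 0.2260; Cmin,ss = (386/129)·f/(1−f) ≈ 0.874 mg/L.
Regimen B: f = (1/2)^(128/48) ≈ 0.1575; Cmin,ss = (1530/129)·f/(1−f) ≈ 2.217 mg/L.
Difference ≈ 0.874 − 2.217 ≈ -1.343 mg/L.

-1.3 mg/L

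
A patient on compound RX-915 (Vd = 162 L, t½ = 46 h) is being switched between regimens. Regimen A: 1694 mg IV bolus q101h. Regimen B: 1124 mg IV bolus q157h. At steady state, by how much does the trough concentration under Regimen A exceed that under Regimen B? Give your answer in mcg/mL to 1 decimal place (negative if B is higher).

2.2 mcg/mL

Regimen A: f = (1/2)^(101/46) ≈ 0.2183; Cmin,ss = (1694/162)·f/(1−f) ≈ 2.920 mcg/mL.
Regimen B: f = (1/2)^(157/46) ≈ 0.0939; Cmin,ss = (1124/162)·f/(1−f) ≈ 0.719 mcg/mL.
Difference ≈ 2.920 − 0.719 ≈ 2.201 mcg/mL.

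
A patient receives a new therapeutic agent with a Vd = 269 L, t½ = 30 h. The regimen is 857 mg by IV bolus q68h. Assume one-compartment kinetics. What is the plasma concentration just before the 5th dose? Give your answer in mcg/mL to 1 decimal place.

0.8 mcg/mL

f = (1/2)^(τ/t½) = (1/2)^(68/30) ≈ 0.2078.
C₀ = D/Vd = 857/269 ≈ 3.186 mcg/mL.
Before the 5th dose, 4 doses have been given. Superposition: Cmin = C₀·(f + f² + … + f^4).
≈ 3.186 × (0.2078 + 0.0432 + 0.0090 + 0.0019) ≈ 3.186 × 0.2619 ≈ 0.834 mcg/mL.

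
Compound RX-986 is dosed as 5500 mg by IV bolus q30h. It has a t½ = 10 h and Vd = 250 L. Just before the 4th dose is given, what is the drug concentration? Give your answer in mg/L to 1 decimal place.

3.1 mg/L

f = (1/2)^(τ/t½) = (1/2)^(30/10) ≈ 0.1250.
C₀ = D/Vd = 5500/250 ≈ 22.000 mg/L.
Before the 4th dose, 3 doses have been given. Superposition: Cmin = C₀·(f + f² + … + f^3).
≈ 22.000 × (0.1250 + 0.0156 + 0.0020) ≈ 22.000 × 0.1426 ≈ 3.137 mg/L.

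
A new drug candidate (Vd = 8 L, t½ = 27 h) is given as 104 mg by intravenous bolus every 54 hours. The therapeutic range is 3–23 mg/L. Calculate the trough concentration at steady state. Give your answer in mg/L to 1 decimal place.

The dosing interval is 2 half-lives, so f = 2^(−2) = 0.25.
At steady state, R = 1/(1 − 0.25) = 4/3.
Single-dose peak C₀ = D/Vd = 104/8 = 13 mg/L.
Steady-state peak Cmax,ss = C₀·R = 13 × 4/3 ≈ 17.333 mg/L.
Steady-state trough Cmin,ss = Cmax,ss·f ≈ 17.333 × 0.25 ≈ 4.333 mg/L.
Trough 4.3 mg/L vs MEC 3 mg/L: adequate.

4.3 mg/L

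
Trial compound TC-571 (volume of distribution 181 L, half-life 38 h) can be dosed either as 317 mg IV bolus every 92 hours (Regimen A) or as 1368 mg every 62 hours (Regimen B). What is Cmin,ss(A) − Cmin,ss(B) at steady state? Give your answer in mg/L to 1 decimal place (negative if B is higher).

-3.2 mg/L

Regimen A: f = (1/2)^(92/38) ≈ 0.1867; Cmin,ss = (317/181)·f/(1−f) ≈ 0.402 mg/L.
Regimen B: f = (1/2)^(62/38) ≈ 0.3227; Cmin,ss = (1368/181)·f/(1−f) ≈ 3.601 mg/L.
Difference ≈ 0.402 − 3.601 ≈ -3.199 mg/L.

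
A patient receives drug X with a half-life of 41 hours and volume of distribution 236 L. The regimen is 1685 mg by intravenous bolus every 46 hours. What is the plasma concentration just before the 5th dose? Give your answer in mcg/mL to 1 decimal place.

5.8 mcg/mL

f = (1/2)^(τ/t½) = (1/2)^(46/41) ≈ 0.4595.
C₀ = D/Vd = 1685/236 ≈ 7.140 mcg/mL.
Before the 5th dose, 4 doses have been given. Superposition: Cmin = C₀·(f + f² + … + f^4).
≈ 7.140 × (0.4595 + 0.2111 + 0.0970 + 0.0446) ≈ 7.140 × 0.8122 ≈ 5.799 mcg/mL.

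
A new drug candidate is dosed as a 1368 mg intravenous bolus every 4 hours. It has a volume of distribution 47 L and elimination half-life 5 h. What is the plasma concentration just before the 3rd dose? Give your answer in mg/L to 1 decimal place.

26.3 mg/L

f = (1/2)^(τ/t½) = (1/2)^(4/5) ≈ 0.5743.
C₀ = D/Vd = 1368/47 ≈ 29.106 mg/L.
Before the 3rd dose, 2 doses have been given. Superposition: Cmin = C₀·(f + f²).
≈ 29.106 × (0.5743 + 0.3298) ≈ 29.106 × 0.9041 ≈ 26.315 mg/L.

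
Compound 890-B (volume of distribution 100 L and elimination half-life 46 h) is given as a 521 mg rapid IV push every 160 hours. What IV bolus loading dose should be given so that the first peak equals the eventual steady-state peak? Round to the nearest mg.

572 mg

f = (1/2)^(160/46) ≈ 0.089730; accumulation ratio R = 1/(1−f) ≈ 1.09858.
Loading dose to hit Cmax,ss on first dose: D_load = D_maint·R ≈ 521 × 1.09858 ≈ 572.36 mg.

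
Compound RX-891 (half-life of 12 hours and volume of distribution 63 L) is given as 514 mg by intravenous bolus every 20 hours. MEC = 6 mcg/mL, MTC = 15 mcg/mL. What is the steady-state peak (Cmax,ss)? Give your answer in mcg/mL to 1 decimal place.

Over one 20-h interval, 20/12 ≈ 1.6667 half-lives elapse, leaving f ≈ 0.3150 of each dose.
At steady state, accumulation factor R = 1/(1 − e^(−kτ)) ≈ 1.4599.
Each bolus raises the concentration by D/Vd = 514/63 ≈ 8.159 mcg/mL.
Steady-state peak Cmax,ss = C₀·R ≈ 8.159 × 1.4599 ≈ 11.911 mcg/mL.
Peak 11.9 mcg/mL vs MTC 15 mcg/mL: below toxic threshold.

11.9 mcg/mL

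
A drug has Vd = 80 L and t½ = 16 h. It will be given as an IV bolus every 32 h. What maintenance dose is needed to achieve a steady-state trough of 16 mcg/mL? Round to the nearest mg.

3840 mg

τ/t½ = 32/16 ≈ 2, so f = (1/2)^(32/16) ≈ 0.250000.
Cmin,ss = (D/Vd)·f/(1−f), so D = Cmin,ss·Vd·(1−f)/f.
D = 16 × 80 × (1−f)/f ≈ 16 × 80 × 3.00000 ≈ 3840.00 mg.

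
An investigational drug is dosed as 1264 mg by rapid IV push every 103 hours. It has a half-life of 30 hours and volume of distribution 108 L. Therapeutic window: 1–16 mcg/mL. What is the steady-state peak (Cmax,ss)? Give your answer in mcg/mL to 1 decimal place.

k = ln2/t½ = ln2/30 ≈ 0.023105 h⁻¹; fraction remaining f = e^(−kτ) = e^(−0.023105×103) ≈ 0.0926.
At steady state, accumulation factor R = 1/(1 − e^(−kτ)) ≈ 1.1020.
Each bolus raises the concentration by D/Vd = 1264/108 ≈ 11.704 mcg/mL.
Steady-state peak Cmax,ss = C₀·R ≈ 11.704 × 1.1020 ≈ 12.898 mcg/mL.
Peak 12.9 mcg/mL vs MTC 16 mcg/mL: below toxic threshold.

12.9 mcg/mL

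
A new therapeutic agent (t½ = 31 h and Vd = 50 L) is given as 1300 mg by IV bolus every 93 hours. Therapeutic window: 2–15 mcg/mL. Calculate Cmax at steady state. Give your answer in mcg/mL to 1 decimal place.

29.7 mcg/mL

The dosing interval is 3 half-lives, so f = 2^(−3) = 0.125.
At steady state, R = 1/(1 − 0.125) = 8/7.
Single-dose peak C₀ = D/Vd = 1300/50 = 26 mcg/mL.
Steady-state peak Cmax,ss = C₀·R = 26 × 8/7 ≈ 29.714 mcg/mL.
Peak 29.7 mcg/mL vs MTC 15 mcg/mL: exceeds toxic threshold.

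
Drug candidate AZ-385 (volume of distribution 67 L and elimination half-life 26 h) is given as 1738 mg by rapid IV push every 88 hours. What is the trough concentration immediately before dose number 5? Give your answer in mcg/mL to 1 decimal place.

2.7 mcg/mL

f = (1/2)^(τ/t½) = (1/2)^(88/26) ≈ 0.0957.
C₀ = D/Vd = 1738/67 ≈ 25.940 mcg/mL.
Before the 5th dose, 4 doses have been given. Superposition: Cmin = C₀·(f + f² + … + f^4).
≈ 25.940 × (0.0957 + 0.0092 + 0.0009 + 0.0001) ≈ 25.940 × 0.1059 ≈ 2.747 mcg/mL.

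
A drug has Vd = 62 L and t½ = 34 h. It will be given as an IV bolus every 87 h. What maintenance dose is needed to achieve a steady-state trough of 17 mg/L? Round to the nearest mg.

5156 mg

τ/t½ = 87/34 ≈ 2.5588, so f = (1/2)^(87/34) ≈ 0.169714.
Cmin,ss = (D/Vd)·f/(1−f), so D = Cmin,ss·Vd·(1−f)/f.
D = 17 × 62 × (1−f)/f ≈ 17 × 62 × 4.89227 ≈ 5156.45 mg.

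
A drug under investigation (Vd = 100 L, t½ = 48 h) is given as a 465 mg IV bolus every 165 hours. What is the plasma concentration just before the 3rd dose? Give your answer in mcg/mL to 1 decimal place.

f = (1/2)^(τ/t½) = (1/2)^(165/48) ≈ 0.0923.
C₀ = D/Vd = 465/100 ≈ 4.650 mcg/mL.
Before the 3rd dose, 2 doses have been given. Superposition: Cmin = C₀·(f + f²).
≈ 4.650 × (0.0923 + 0.0085) ≈ 4.650 × 0.1008 ≈ 0.469 mcg/mL.

0.5 mcg/mL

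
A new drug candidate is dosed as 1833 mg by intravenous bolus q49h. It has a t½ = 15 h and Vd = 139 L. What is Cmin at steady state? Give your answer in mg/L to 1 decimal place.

Over one 49-h interval, 49/15 ≈ 3.2667 half-lives elapse, leaving f ≈ 0.1039 of each dose.
Single-dose peak C₀ = D/Vd = 1833/139 ≈ 13.187 mg/L.
Steady-state trough Cmin,ss = C₀·f/(1−f) ≈ 13.187 × 0.1039/0.8961 ≈ 1.529 mg/L.

1.5 mg/L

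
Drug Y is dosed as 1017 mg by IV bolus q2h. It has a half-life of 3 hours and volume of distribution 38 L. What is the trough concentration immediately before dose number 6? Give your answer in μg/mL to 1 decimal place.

f = (1/2)^(τ/t½) = (1/2)^(2/3) ≈ 0.6300.
C₀ = D/Vd = 1017/38 ≈ 26.763 μg/mL.
Before the 6th dose, 5 doses have been given. Superposition: Cmin = C₀·(f + f² + … + f^5).
≈ 26.763 × (0.6300 + 0.3969 + 0.2500 + 0.1575 + 0.0992) ≈ 26.763 × 1.5336 ≈ 41.044 μg/mL.

41.0 μg/mL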